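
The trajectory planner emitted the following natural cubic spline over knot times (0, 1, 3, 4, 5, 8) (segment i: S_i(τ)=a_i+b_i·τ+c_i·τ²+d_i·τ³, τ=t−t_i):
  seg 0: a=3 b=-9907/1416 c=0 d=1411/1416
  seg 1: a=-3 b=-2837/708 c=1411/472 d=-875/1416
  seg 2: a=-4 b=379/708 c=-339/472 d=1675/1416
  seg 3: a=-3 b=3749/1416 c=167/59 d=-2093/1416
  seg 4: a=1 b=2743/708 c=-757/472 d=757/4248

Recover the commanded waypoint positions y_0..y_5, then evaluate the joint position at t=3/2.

y_0 = S_0(0) = a_0 = 3
y_1 = S_1(0) = a_1 = -3
y_2 = S_2(0) = a_2 = -4
y_3 = S_3(0) = a_3 = -3
y_4 = S_4(0) = a_4 = 1
y_5 = S_4(3) = 3
t_q=3/2 is in segment 1 (τ=1/2); S_1(τ)=-16363/3776

y_0=3 y_1=-3 y_2=-4 y_3=-3 y_4=1 y_5=3
S(3/2) = -16363/3776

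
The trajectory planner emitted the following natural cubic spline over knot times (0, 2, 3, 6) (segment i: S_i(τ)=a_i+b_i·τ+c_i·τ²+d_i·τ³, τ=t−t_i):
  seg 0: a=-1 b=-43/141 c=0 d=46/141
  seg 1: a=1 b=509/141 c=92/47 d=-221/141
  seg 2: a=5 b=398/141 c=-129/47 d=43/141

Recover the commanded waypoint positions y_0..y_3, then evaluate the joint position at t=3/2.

y_0=-1 y_1=1 y_2=5 y_3=-3
S(3/2) = -67/188

y_0 = S_0(0) = a_0 = -1
y_1 = S_1(0) = a_1 = 1
y_2 = S_2(0) = a_2 = 5
y_3 = S_2(3) = -3
t_q=3/2 is in segment 0 (τ=3/2); S_0(τ)=-67/188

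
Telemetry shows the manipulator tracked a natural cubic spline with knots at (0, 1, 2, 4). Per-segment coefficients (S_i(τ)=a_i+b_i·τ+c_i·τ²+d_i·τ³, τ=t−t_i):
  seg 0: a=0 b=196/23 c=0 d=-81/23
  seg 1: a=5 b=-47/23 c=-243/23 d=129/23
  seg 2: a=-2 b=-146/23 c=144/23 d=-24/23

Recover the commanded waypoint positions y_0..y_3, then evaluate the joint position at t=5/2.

y_0 = S_0(0) = a_0 = 0
y_1 = S_1(0) = a_1 = 5
y_2 = S_2(0) = a_2 = -2
y_3 = S_2(2) = 2
t_q=5/2 is in segment 2 (τ=1/2); S_2(τ)=-86/23

y_0=0 y_1=5 y_2=-2 y_3=2
S(5/2) = -86/23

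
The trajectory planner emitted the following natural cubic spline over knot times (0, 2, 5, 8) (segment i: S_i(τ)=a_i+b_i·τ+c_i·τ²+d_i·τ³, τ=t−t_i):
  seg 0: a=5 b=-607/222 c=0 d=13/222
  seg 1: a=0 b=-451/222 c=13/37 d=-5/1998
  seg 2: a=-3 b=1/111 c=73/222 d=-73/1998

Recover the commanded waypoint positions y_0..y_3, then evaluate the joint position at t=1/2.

y_0=5 y_1=0 y_2=-3 y_3=-1
S(1/2) = 2155/592

y_0 = S_0(0) = a_0 = 5
y_1 = S_1(0) = a_1 = 0
y_2 = S_2(0) = a_2 = -3
y_3 = S_2(3) = -1
t_q=1/2 is in segment 0 (τ=1/2); S_0(τ)=2155/592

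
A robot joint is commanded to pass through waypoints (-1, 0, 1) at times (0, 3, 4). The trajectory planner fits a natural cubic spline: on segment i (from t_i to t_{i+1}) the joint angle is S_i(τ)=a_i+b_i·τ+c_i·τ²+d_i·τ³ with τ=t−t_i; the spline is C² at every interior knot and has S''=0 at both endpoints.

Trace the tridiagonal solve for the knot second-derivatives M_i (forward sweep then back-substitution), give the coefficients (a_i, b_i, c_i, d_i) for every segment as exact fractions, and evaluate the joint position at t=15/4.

  seg 0: a=-1 b=1/12 c=0 d=1/36
  seg 1: a=0 b=5/6 c=1/4 d=-1/12
S(15/4) = 187/256

Δ: Δ0=1/3, Δ1=1
row 1: diag=8, rhs=4; c'=1/8, d'=1/2
back: M1=1/2
M: M0=0, M1=1/2, M2=0
seg 0: a=-1, c=M0/2=0, d=(M1−M0)/(6·3)=1/36, b=Δ0−h0·(2M0+M1)/6=1/12
seg 1: a=0, c=M1/2=1/4, d=(M2−M1)/(6·1)=-1/12, b=Δ1−h1·(2M1+M2)/6=5/6
t_q=15/4 → seg 1, τ=3/4; S=0+5/6·τ+1/4·τ²+-1/12·τ³=187/256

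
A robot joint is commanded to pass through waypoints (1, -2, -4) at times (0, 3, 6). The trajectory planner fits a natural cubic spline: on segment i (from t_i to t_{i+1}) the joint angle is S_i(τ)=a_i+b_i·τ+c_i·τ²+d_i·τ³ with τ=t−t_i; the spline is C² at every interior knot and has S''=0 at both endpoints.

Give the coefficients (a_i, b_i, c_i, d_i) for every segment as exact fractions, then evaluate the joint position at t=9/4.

Δ: Δ0=-1, Δ1=-2/3
row 1: diag=12, rhs=2; c'=1/4, d'=1/6
back: M1=1/6
M: M0=0, M1=1/6, M2=0
seg 0: a=1, c=M0/2=0, d=(M1−M0)/(6·3)=1/108, b=Δ0−h0·(2M0+M1)/6=-13/12
seg 1: a=-2, c=M1/2=1/12, d=(M2−M1)/(6·3)=-1/108, b=Δ1−h1·(2M1+M2)/6=-5/6
t_q=9/4 → seg 0, τ=9/4; S=1+-13/12·τ+0·τ²+1/108·τ³=-341/256

  seg 0: a=1 b=-13/12 c=0 d=1/108
  seg 1: a=-2 b=-5/6 c=1/12 d=-1/108
S(9/4) = -341/256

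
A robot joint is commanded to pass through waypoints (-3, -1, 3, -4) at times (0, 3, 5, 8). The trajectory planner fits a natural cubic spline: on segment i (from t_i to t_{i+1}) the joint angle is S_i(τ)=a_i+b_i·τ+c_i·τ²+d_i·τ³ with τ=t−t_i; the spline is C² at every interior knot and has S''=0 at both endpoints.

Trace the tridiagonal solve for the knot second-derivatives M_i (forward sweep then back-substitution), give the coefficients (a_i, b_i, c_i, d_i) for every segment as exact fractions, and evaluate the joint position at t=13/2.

Δ: Δ0=2/3, Δ1=2, Δ2=-7/3
row 1: diag=10, rhs=8; c'=1/5, d'=4/5
row 2: denom=10−2·1/5=48/5; d'=(-26−2·4/5)/(48/5)=-23/8
back: M2=-23/8
back: M1=4/5−1/5·-23/8=11/8
M: M0=0, M1=11/8, M2=-23/8, M3=0
seg 0: a=-3, c=M0/2=0, d=(M1−M0)/(6·3)=11/144, b=Δ0−h0·(2M0+M1)/6=-1/48
seg 1: a=-1, c=M1/2=11/16, d=(M2−M1)/(6·2)=-17/48, b=Δ1−h1·(2M1+M2)/6=49/24
seg 2: a=3, c=M2/2=-23/16, d=(M3−M2)/(6·3)=23/144, b=Δ2−h2·(2M2+M3)/6=13/24
t_q=13/2 → seg 2, τ=3/2; S=3+13/24·τ+-23/16·τ²+23/144·τ³=143/128

  seg 0: a=-3 b=-1/48 c=0 d=11/144
  seg 1: a=-1 b=49/24 c=11/16 d=-17/48
  seg 2: a=3 b=13/24 c=-23/16 d=23/144
S(13/2) = 143/128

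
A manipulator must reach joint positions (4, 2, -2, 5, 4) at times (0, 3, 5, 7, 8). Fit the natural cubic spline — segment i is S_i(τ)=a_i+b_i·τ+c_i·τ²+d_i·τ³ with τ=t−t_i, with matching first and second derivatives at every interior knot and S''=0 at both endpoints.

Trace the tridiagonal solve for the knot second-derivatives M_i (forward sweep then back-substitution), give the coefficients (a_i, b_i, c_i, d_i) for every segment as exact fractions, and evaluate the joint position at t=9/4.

Δ: Δ0=-2/3, Δ1=-2, Δ2=7/2, Δ3=-1
row 1: diag=10, rhs=-8; c'=1/5, d'=-4/5
row 2: denom=8−2·1/5=38/5; d'=(33−2·-4/5)/(38/5)=173/38
row 3: denom=6−2·5/19=104/19; d'=(-27−2·173/38)/(104/19)=-343/52
back: M3=-343/52
back: M2=173/38−5/19·-343/52=327/52
back: M1=-4/5−1/5·327/52=-107/52
M: M0=0, M1=-107/52, M2=327/52, M3=-343/52, M4=0
seg 0: a=4, c=M0/2=0, d=(M1−M0)/(6·3)=-107/936, b=Δ0−h0·(2M0+M1)/6=113/312
seg 1: a=2, c=M1/2=-107/104, d=(M2−M1)/(6·2)=217/312, b=Δ1−h1·(2M1+M2)/6=-425/156
seg 2: a=-2, c=M2/2=327/104, d=(M3−M2)/(6·2)=-335/312, b=Δ2−h2·(2M2+M3)/6=235/156
seg 3: a=5, c=M3/2=-343/104, d=(M4−M3)/(6·1)=343/312, b=Δ3−h3·(2M3+M4)/6=187/156
t_q=9/4 → seg 0, τ=9/4; S=4+113/312·τ+0·τ²+-107/936·τ³=23381/6656

  seg 0: a=4 b=113/312 c=0 d=-107/936
  seg 1: a=2 b=-425/156 c=-107/104 d=217/312
  seg 2: a=-2 b=235/156 c=327/104 d=-335/312
  seg 3: a=5 b=187/156 c=-343/104 d=343/312
S(9/4) = 23381/6656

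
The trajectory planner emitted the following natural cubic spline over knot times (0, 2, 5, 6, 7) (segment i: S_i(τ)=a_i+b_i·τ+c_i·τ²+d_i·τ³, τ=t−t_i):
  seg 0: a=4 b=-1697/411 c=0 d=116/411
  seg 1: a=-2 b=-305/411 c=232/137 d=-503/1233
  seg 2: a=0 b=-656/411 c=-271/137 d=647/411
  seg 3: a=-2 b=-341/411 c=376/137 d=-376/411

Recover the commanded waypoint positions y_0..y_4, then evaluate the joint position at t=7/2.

y_0 = S_0(0) = a_0 = 4
y_1 = S_1(0) = a_1 = -2
y_2 = S_2(0) = a_2 = 0
y_3 = S_3(0) = a_3 = -2
y_4 = S_3(1) = -1
t_q=7/2 is in segment 1 (τ=3/2); S_1(τ)=-745/1096

y_0=4 y_1=-2 y_2=0 y_3=-2 y_4=-1
S(7/2) = -745/1096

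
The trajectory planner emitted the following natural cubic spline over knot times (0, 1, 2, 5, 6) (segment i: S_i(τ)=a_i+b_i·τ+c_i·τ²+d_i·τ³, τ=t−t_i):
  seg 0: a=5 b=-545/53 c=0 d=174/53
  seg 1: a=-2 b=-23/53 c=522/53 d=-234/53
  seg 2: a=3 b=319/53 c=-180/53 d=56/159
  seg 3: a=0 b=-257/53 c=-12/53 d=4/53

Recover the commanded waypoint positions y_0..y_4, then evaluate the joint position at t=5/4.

y_0=5 y_1=-2 y_2=3 y_3=0 y_4=-5
S(5/4) = -2649/1696

y_0 = S_0(0) = a_0 = 5
y_1 = S_1(0) = a_1 = -2
y_2 = S_2(0) = a_2 = 3
y_3 = S_3(0) = a_3 = 0
y_4 = S_3(1) = -5
t_q=5/4 is in segment 1 (τ=1/4); S_1(τ)=-2649/1696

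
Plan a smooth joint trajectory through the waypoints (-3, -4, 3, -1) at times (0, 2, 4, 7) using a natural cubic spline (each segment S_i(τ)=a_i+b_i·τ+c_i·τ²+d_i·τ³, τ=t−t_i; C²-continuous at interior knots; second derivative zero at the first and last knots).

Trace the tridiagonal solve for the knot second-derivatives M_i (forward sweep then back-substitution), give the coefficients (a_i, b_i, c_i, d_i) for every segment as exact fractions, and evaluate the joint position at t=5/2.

Δ: Δ0=-1/2, Δ1=7/2, Δ2=-4/3
row 1: diag=8, rhs=24; c'=1/4, d'=3
row 2: denom=10−2·1/4=19/2; d'=(-29−2·3)/(19/2)=-70/19
back: M2=-70/19
back: M1=3−1/4·-70/19=149/38
M: M0=0, M1=149/38, M2=-70/19, M3=0
seg 0: a=-3, c=M0/2=0, d=(M1−M0)/(6·2)=149/456, b=Δ0−h0·(2M0+M1)/6=-103/57
seg 1: a=-4, c=M1/2=149/76, d=(M2−M1)/(6·2)=-289/456, b=Δ1−h1·(2M1+M2)/6=241/114
seg 2: a=3, c=M2/2=-35/19, d=(M3−M2)/(6·3)=35/171, b=Δ2−h2·(2M2+M3)/6=134/57
t_q=5/2 → seg 1, τ=1/2; S=-4+241/114·τ+149/76·τ²+-289/456·τ³=-3079/1216

  seg 0: a=-3 b=-103/57 c=0 d=149/456
  seg 1: a=-4 b=241/114 c=149/76 d=-289/456
  seg 2: a=3 b=134/57 c=-35/19 d=35/171
S(5/2) = -3079/1216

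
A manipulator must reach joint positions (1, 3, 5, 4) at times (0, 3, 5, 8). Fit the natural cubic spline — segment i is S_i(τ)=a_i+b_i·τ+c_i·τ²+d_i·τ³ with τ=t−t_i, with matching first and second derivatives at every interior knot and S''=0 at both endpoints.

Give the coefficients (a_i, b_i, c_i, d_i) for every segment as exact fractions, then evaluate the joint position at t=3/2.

Δ: Δ0=2/3, Δ1=1, Δ2=-1/3
row 1: diag=10, rhs=2; c'=1/5, d'=1/5
row 2: denom=10−2·1/5=48/5; d'=(-8−2·1/5)/(48/5)=-7/8
back: M2=-7/8
back: M1=1/5−1/5·-7/8=3/8
M: M0=0, M1=3/8, M2=-7/8, M3=0
seg 0: a=1, c=M0/2=0, d=(M1−M0)/(6·3)=1/48, b=Δ0−h0·(2M0+M1)/6=23/48
seg 1: a=3, c=M1/2=3/16, d=(M2−M1)/(6·2)=-5/48, b=Δ1−h1·(2M1+M2)/6=25/24
seg 2: a=5, c=M2/2=-7/16, d=(M3−M2)/(6·3)=7/144, b=Δ2−h2·(2M2+M3)/6=13/24
t_q=3/2 → seg 0, τ=3/2; S=1+23/48·τ+0·τ²+1/48·τ³=229/128

  seg 0: a=1 b=23/48 c=0 d=1/48
  seg 1: a=3 b=25/24 c=3/16 d=-5/48
  seg 2: a=5 b=13/24 c=-7/16 d=7/144
S(3/2) = 229/128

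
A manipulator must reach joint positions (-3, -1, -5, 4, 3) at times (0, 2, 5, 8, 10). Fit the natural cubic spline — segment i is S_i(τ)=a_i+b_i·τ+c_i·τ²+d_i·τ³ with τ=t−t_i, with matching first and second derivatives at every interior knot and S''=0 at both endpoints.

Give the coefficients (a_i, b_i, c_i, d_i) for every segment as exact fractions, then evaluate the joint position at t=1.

  seg 0: a=-3 b=1861/1020 c=0 d=-841/4080
  seg 1: a=-1 b=-331/510 c=-841/680 d=6173/18360
  seg 2: a=-5 b=121/120 c=365/204 d=-6887/18360
  seg 3: a=4 b=412/255 c=-1079/680 d=1079/4080
S(1) = -1879/1360

Δ: Δ0=1, Δ1=-4/3, Δ2=3, Δ3=-1/2
row 1: diag=10, rhs=-14; c'=3/10, d'=-7/5
row 2: denom=12−3·3/10=111/10; d'=(26−3·-7/5)/(111/10)=302/111
row 3: denom=10−3·10/37=340/37; d'=(-21−3·302/111)/(340/37)=-1079/340
back: M3=-1079/340
back: M2=302/111−10/37·-1079/340=365/102
back: M1=-7/5−3/10·365/102=-841/340
M: M0=0, M1=-841/340, M2=365/102, M3=-1079/340, M4=0
seg 0: a=-3, c=M0/2=0, d=(M1−M0)/(6·2)=-841/4080, b=Δ0−h0·(2M0+M1)/6=1861/1020
seg 1: a=-1, c=M1/2=-841/680, d=(M2−M1)/(6·3)=6173/18360, b=Δ1−h1·(2M1+M2)/6=-331/510
seg 2: a=-5, c=M2/2=365/204, d=(M3−M2)/(6·3)=-6887/18360, b=Δ2−h2·(2M2+M3)/6=121/120
seg 3: a=4, c=M3/2=-1079/680, d=(M4−M3)/(6·2)=1079/4080, b=Δ3−h3·(2M3+M4)/6=412/255
t_q=1 → seg 0, τ=1; S=-3+1861/1020·τ+0·τ²+-841/4080·τ³=-1879/1360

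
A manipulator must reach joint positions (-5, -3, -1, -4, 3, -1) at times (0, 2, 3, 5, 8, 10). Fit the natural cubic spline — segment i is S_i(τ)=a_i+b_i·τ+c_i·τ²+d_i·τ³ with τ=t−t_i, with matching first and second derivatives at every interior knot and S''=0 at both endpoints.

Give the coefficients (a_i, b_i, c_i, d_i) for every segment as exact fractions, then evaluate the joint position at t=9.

Δ: Δ0=1, Δ1=2, Δ2=-3/2, Δ3=7/3, Δ4=-2
row 1: diag=6, rhs=6; c'=1/6, d'=1
row 2: denom=6−1·1/6=35/6; d'=(-21−1·1)/(35/6)=-132/35
row 3: denom=10−2·12/35=326/35; d'=(23−2·-132/35)/(326/35)=1069/326
row 4: denom=10−3·105/326=2945/326; d'=(-26−3·1069/326)/(2945/326)=-11683/2945
back: M4=-11683/2945
back: M3=1069/326−105/326·-11683/2945=2684/589
back: M2=-132/35−12/35·2684/589=-15708/2945
back: M1=1−1/6·-15708/2945=5563/2945
M: M0=0, M1=5563/2945, M2=-15708/2945, M3=2684/589, M4=-11683/2945, M5=0
seg 0: a=-5, c=M0/2=0, d=(M1−M0)/(6·2)=5563/35340, b=Δ0−h0·(2M0+M1)/6=3272/8835
seg 1: a=-3, c=M1/2=5563/5890, d=(M2−M1)/(6·1)=-21271/17670, b=Δ1−h1·(2M1+M2)/6=19961/8835
seg 2: a=-1, c=M2/2=-7854/2945, d=(M3−M2)/(6·2)=7282/8835, b=Δ2−h2·(2M2+M3)/6=9487/17670
seg 3: a=-4, c=M3/2=1342/589, d=(M4−M3)/(6·3)=-25103/53010, b=Δ3−h3·(2M3+M4)/6=-4241/17670
seg 4: a=3, c=M4/2=-11683/5890, d=(M5−M4)/(6·2)=11683/35340, b=Δ4−h4·(2M4+M5)/6=5696/8835
t_q=9 → seg 4, τ=1; S=3+5696/8835·τ+-11683/5890·τ²+11683/35340·τ³=23463/11780

  seg 0: a=-5 b=3272/8835 c=0 d=5563/35340
  seg 1: a=-3 b=19961/8835 c=5563/5890 d=-21271/17670
  seg 2: a=-1 b=9487/17670 c=-7854/2945 d=7282/8835
  seg 3: a=-4 b=-4241/17670 c=1342/589 d=-25103/53010
  seg 4: a=3 b=5696/8835 c=-11683/5890 d=11683/35340
S(9) = 23463/11780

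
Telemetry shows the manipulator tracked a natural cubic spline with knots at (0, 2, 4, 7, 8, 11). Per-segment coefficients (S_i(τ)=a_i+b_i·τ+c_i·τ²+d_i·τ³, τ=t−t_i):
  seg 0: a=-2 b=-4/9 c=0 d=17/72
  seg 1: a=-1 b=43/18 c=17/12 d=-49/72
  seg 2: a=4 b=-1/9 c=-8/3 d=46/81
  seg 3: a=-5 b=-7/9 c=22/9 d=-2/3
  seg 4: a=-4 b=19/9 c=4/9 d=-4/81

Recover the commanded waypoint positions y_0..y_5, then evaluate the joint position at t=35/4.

y_0=-2 y_1=-1 y_2=4 y_3=-5 y_4=-4 y_5=5
S(35/4) = -35/16

y_0 = S_0(0) = a_0 = -2
y_1 = S_1(0) = a_1 = -1
y_2 = S_2(0) = a_2 = 4
y_3 = S_3(0) = a_3 = -5
y_4 = S_4(0) = a_4 = -4
y_5 = S_4(3) = 5
t_q=35/4 is in segment 4 (τ=3/4); S_4(τ)=-35/16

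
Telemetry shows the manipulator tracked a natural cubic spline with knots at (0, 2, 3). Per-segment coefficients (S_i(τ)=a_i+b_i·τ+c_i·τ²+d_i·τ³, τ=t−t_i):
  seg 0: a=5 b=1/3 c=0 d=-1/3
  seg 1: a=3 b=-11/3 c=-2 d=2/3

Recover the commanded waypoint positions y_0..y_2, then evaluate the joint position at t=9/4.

y_0=5 y_1=3 y_2=-2
S(9/4) = 63/32

y_0 = S_0(0) = a_0 = 5
y_1 = S_1(0) = a_1 = 3
y_2 = S_1(1) = -2
t_q=9/4 is in segment 1 (τ=1/4); S_1(τ)=63/32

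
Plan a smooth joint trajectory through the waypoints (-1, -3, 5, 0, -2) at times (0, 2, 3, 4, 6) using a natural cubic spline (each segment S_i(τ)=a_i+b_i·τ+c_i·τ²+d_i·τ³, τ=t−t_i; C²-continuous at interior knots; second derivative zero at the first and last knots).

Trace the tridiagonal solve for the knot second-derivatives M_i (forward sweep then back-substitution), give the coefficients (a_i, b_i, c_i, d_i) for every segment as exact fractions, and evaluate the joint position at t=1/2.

  seg 0: a=-1 b=-355/66 c=0 d=289/264
  seg 1: a=-3 b=256/33 c=289/44 d=-835/132
  seg 2: a=5 b=23/12 c=-273/22 d=725/132
  seg 3: a=0 b=-212/33 c=179/44 d=-179/264
S(1/2) = -2501/704

Δ: Δ0=-1, Δ1=8, Δ2=-5, Δ3=-1
row 1: diag=6, rhs=54; c'=1/6, d'=9
row 2: denom=4−1·1/6=23/6; d'=(-78−1·9)/(23/6)=-522/23
row 3: denom=6−1·6/23=132/23; d'=(24−1·-522/23)/(132/23)=179/22
back: M3=179/22
back: M2=-522/23−6/23·179/22=-273/11
back: M1=9−1/6·-273/11=289/22
M: M0=0, M1=289/22, M2=-273/11, M3=179/22, M4=0
seg 0: a=-1, c=M0/2=0, d=(M1−M0)/(6·2)=289/264, b=Δ0−h0·(2M0+M1)/6=-355/66
seg 1: a=-3, c=M1/2=289/44, d=(M2−M1)/(6·1)=-835/132, b=Δ1−h1·(2M1+M2)/6=256/33
seg 2: a=5, c=M2/2=-273/22, d=(M3−M2)/(6·1)=725/132, b=Δ2−h2·(2M2+M3)/6=23/12
seg 3: a=0, c=M3/2=179/44, d=(M4−M3)/(6·2)=-179/264, b=Δ3−h3·(2M3+M4)/6=-212/33
t_q=1/2 → seg 0, τ=1/2; S=-1+-355/66·τ+0·τ²+289/264·τ³=-2501/704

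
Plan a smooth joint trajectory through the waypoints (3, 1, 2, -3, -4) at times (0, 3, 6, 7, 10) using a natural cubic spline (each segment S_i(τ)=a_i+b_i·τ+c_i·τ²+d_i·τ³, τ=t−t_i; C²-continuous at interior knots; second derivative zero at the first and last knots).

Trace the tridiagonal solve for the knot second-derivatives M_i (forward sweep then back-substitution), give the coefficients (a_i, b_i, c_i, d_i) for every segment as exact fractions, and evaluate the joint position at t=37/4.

  seg 0: a=3 b=-119/76 c=0 d=205/2052
  seg 1: a=1 b=43/38 c=205/228 d=-797/2052
  seg 2: a=2 b=-301/76 c=-148/57 d=355/228
  seg 3: a=-3 b=-511/114 c=473/228 d=-473/2052
S(37/4) = -25335/4864

Δ: Δ0=-2/3, Δ1=1/3, Δ2=-5, Δ3=-1/3
row 1: diag=12, rhs=6; c'=1/4, d'=1/2
row 2: denom=8−3·1/4=29/4; d'=(-32−3·1/2)/(29/4)=-134/29
row 3: denom=8−1·4/29=228/29; d'=(28−1·-134/29)/(228/29)=473/114
back: M3=473/114
back: M2=-134/29−4/29·473/114=-296/57
back: M1=1/2−1/4·-296/57=205/114
M: M0=0, M1=205/114, M2=-296/57, M3=473/114, M4=0
seg 0: a=3, c=M0/2=0, d=(M1−M0)/(6·3)=205/2052, b=Δ0−h0·(2M0+M1)/6=-119/76
seg 1: a=1, c=M1/2=205/228, d=(M2−M1)/(6·3)=-797/2052, b=Δ1−h1·(2M1+M2)/6=43/38
seg 2: a=2, c=M2/2=-148/57, d=(M3−M2)/(6·1)=355/228, b=Δ2−h2·(2M2+M3)/6=-301/76
seg 3: a=-3, c=M3/2=473/228, d=(M4−M3)/(6·3)=-473/2052, b=Δ3−h3·(2M3+M4)/6=-511/114
t_q=37/4 → seg 3, τ=9/4; S=-3+-511/114·τ+473/228·τ²+-473/2052·τ³=-25335/4864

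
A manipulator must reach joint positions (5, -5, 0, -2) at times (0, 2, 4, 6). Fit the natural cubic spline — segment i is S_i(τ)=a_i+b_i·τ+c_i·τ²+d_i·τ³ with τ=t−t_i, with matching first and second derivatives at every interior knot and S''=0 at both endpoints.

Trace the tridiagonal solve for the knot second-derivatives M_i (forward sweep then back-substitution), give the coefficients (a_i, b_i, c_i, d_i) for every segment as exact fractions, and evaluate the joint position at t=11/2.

Δ: Δ0=-5, Δ1=5/2, Δ2=-1
row 1: diag=8, rhs=45; c'=1/4, d'=45/8
row 2: denom=8−2·1/4=15/2; d'=(-21−2·45/8)/(15/2)=-43/10
back: M2=-43/10
back: M1=45/8−1/4·-43/10=67/10
M: M0=0, M1=67/10, M2=-43/10, M3=0
seg 0: a=5, c=M0/2=0, d=(M1−M0)/(6·2)=67/120, b=Δ0−h0·(2M0+M1)/6=-217/30
seg 1: a=-5, c=M1/2=67/20, d=(M2−M1)/(6·2)=-11/12, b=Δ1−h1·(2M1+M2)/6=-8/15
seg 2: a=0, c=M2/2=-43/20, d=(M3−M2)/(6·2)=43/120, b=Δ2−h2·(2M2+M3)/6=28/15
t_q=11/2 → seg 2, τ=3/2; S=0+28/15·τ+-43/20·τ²+43/120·τ³=-53/64

  seg 0: a=5 b=-217/30 c=0 d=67/120
  seg 1: a=-5 b=-8/15 c=67/20 d=-11/12
  seg 2: a=0 b=28/15 c=-43/20 d=43/120
S(11/2) = -53/64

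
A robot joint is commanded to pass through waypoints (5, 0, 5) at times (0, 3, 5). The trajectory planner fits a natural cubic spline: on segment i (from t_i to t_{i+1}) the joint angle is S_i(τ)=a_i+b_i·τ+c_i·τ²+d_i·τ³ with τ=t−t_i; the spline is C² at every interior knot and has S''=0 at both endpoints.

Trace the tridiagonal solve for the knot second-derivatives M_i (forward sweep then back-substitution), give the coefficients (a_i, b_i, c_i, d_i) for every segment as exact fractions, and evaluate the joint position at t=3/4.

Δ: Δ0=-5/3, Δ1=5/2
row 1: diag=10, rhs=25; c'=1/5, d'=5/2
back: M1=5/2
M: M0=0, M1=5/2, M2=0
seg 0: a=5, c=M0/2=0, d=(M1−M0)/(6·3)=5/36, b=Δ0−h0·(2M0+M1)/6=-35/12
seg 1: a=0, c=M1/2=5/4, d=(M2−M1)/(6·2)=-5/24, b=Δ1−h1·(2M1+M2)/6=5/6
t_q=3/4 → seg 0, τ=3/4; S=5+-35/12·τ+0·τ²+5/36·τ³=735/256

  seg 0: a=5 b=-35/12 c=0 d=5/36
  seg 1: a=0 b=5/6 c=5/4 d=-5/24
S(3/4) = 735/256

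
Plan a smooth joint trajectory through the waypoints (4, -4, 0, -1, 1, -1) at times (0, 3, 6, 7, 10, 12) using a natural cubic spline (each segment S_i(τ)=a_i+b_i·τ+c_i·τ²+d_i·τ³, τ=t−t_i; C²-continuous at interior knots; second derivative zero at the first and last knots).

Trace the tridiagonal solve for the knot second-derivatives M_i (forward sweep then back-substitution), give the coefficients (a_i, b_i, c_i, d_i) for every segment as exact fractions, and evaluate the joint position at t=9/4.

Δ: Δ0=-8/3, Δ1=4/3, Δ2=-1, Δ3=2/3, Δ4=-1
row 1: diag=12, rhs=24; c'=1/4, d'=2
row 2: denom=8−3·1/4=29/4; d'=(-14−3·2)/(29/4)=-80/29
row 3: denom=8−1·4/29=228/29; d'=(10−1·-80/29)/(228/29)=185/114
row 4: denom=10−3·29/76=673/76; d'=(-10−3·185/114)/(673/76)=-1130/673
back: M4=-1130/673
back: M3=185/114−29/76·-1130/673=4570/2019
back: M2=-80/29−4/29·4570/2019=-6200/2019
back: M1=2−1/4·-6200/2019=5588/2019
M: M0=0, M1=5588/2019, M2=-6200/2019, M3=4570/2019, M4=-1130/673, M5=0
seg 0: a=4, c=M0/2=0, d=(M1−M0)/(6·3)=2794/18171, b=Δ0−h0·(2M0+M1)/6=-2726/673
seg 1: a=-4, c=M1/2=2794/2019, d=(M2−M1)/(6·3)=-5894/18171, b=Δ1−h1·(2M1+M2)/6=68/673
seg 2: a=0, c=M2/2=-3100/2019, d=(M3−M2)/(6·1)=1795/2019, b=Δ2−h2·(2M2+M3)/6=-238/673
seg 3: a=-1, c=M3/2=2285/2019, d=(M4−M3)/(6·3)=-3980/18171, b=Δ3−h3·(2M3+M4)/6=-1529/2019
seg 4: a=1, c=M4/2=-565/673, d=(M5−M4)/(6·2)=565/4038, b=Δ4−h4·(2M4+M5)/6=241/2019
t_q=9/4 → seg 0, τ=9/4; S=4+-2726/673·τ+0·τ²+2794/18171·τ³=-72409/21536

  seg 0: a=4 b=-2726/673 c=0 d=2794/18171
  seg 1: a=-4 b=68/673 c=2794/2019 d=-5894/18171
  seg 2: a=0 b=-238/673 c=-3100/2019 d=1795/2019
  seg 3: a=-1 b=-1529/2019 c=2285/2019 d=-3980/18171
  seg 4: a=1 b=241/2019 c=-565/673 d=565/4038
S(9/4) = -72409/21536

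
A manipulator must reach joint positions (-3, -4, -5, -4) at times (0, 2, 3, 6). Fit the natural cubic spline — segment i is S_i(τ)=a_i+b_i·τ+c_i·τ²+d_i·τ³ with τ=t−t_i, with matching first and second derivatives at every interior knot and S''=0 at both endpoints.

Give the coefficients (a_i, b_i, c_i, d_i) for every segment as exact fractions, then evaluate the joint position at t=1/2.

  seg 0: a=-3 b=-77/282 c=0 d=-8/141
  seg 1: a=-4 b=-269/282 c=-16/47 d=83/282
  seg 2: a=-5 b=-106/141 c=51/94 d=-17/282
S(1/2) = -591/188

Δ: Δ0=-1/2, Δ1=-1, Δ2=1/3
row 1: diag=6, rhs=-3; c'=1/6, d'=-1/2
row 2: denom=8−1·1/6=47/6; d'=(8−1·-1/2)/(47/6)=51/47
back: M2=51/47
back: M1=-1/2−1/6·51/47=-32/47
M: M0=0, M1=-32/47, M2=51/47, M3=0
seg 0: a=-3, c=M0/2=0, d=(M1−M0)/(6·2)=-8/141, b=Δ0−h0·(2M0+M1)/6=-77/282
seg 1: a=-4, c=M1/2=-16/47, d=(M2−M1)/(6·1)=83/282, b=Δ1−h1·(2M1+M2)/6=-269/282
seg 2: a=-5, c=M2/2=51/94, d=(M3−M2)/(6·3)=-17/282, b=Δ2−h2·(2M2+M3)/6=-106/141
t_q=1/2 → seg 0, τ=1/2; S=-3+-77/282·τ+0·τ²+-8/141·τ³=-591/188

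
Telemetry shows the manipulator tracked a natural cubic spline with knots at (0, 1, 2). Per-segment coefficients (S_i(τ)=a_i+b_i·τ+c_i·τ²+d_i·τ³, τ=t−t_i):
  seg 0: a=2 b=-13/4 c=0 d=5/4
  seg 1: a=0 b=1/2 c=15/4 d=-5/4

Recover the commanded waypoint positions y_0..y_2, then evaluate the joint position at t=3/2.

y_0=2 y_1=0 y_2=3
S(3/2) = 33/32

y_0 = S_0(0) = a_0 = 2
y_1 = S_1(0) = a_1 = 0
y_2 = S_1(1) = 3
t_q=3/2 is in segment 1 (τ=1/2); S_1(τ)=33/32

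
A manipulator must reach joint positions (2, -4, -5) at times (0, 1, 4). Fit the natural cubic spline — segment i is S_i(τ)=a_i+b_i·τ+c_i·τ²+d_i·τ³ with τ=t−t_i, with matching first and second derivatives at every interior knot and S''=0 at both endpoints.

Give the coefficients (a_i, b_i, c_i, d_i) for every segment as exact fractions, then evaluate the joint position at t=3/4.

Δ: Δ0=-6, Δ1=-1/3
row 1: diag=8, rhs=34; c'=3/8, d'=17/4
back: M1=17/4
M: M0=0, M1=17/4, M2=0
seg 0: a=2, c=M0/2=0, d=(M1−M0)/(6·1)=17/24, b=Δ0−h0·(2M0+M1)/6=-161/24
seg 1: a=-4, c=M1/2=17/8, d=(M2−M1)/(6·3)=-17/72, b=Δ1−h1·(2M1+M2)/6=-55/12
t_q=3/4 → seg 0, τ=3/4; S=2+-161/24·τ+0·τ²+17/24·τ³=-1399/512

  seg 0: a=2 b=-161/24 c=0 d=17/24
  seg 1: a=-4 b=-55/12 c=17/8 d=-17/72
S(3/4) = -1399/512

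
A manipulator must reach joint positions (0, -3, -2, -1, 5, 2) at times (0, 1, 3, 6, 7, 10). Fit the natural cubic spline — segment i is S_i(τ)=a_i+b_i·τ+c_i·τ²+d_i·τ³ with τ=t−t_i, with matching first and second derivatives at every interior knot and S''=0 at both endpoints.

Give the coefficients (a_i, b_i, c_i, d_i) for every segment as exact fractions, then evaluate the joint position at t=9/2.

Δ: Δ0=-3, Δ1=1/2, Δ2=1/3, Δ3=6, Δ4=-1
row 1: diag=6, rhs=21; c'=1/3, d'=7/2
row 2: denom=10−2·1/3=28/3; d'=(-1−2·7/2)/(28/3)=-6/7
row 3: denom=8−3·9/28=197/28; d'=(34−3·-6/7)/(197/28)=1024/197
row 4: denom=8−1·28/197=1548/197; d'=(-42−1·1024/197)/(1548/197)=-4649/774
back: M4=-4649/774
back: M3=1024/197−28/197·-4649/774=2342/387
back: M2=-6/7−9/28·2342/387=-241/86
back: M1=7/2−1/3·-241/86=572/129
M: M0=0, M1=572/129, M2=-241/86, M3=2342/387, M4=-4649/774, M5=0
seg 0: a=0, c=M0/2=0, d=(M1−M0)/(6·1)=286/387, b=Δ0−h0·(2M0+M1)/6=-1447/387
seg 1: a=-3, c=M1/2=286/129, d=(M2−M1)/(6·2)=-1867/3096, b=Δ1−h1·(2M1+M2)/6=-589/387
seg 2: a=-2, c=M2/2=-241/172, d=(M3−M2)/(6·3)=6853/13932, b=Δ2−h2·(2M2+M3)/6=85/774
seg 3: a=-1, c=M3/2=1171/387, d=(M4−M3)/(6·1)=-1037/516, b=Δ3−h3·(2M3+M4)/6=7715/1548
seg 4: a=5, c=M4/2=-4649/1548, d=(M5−M4)/(6·3)=4649/13932, b=Δ4−h4·(2M4+M5)/6=3875/774
t_q=9/2 → seg 2, τ=3/2; S=-2+85/774·τ+-241/172·τ²+6853/13932·τ³=-4579/1376

  seg 0: a=0 b=-1447/387 c=0 d=286/387
  seg 1: a=-3 b=-589/387 c=286/129 d=-1867/3096
  seg 2: a=-2 b=85/774 c=-241/172 d=6853/13932
  seg 3: a=-1 b=7715/1548 c=1171/387 d=-1037/516
  seg 4: a=5 b=3875/774 c=-4649/1548 d=4649/13932
S(9/2) = -4579/1376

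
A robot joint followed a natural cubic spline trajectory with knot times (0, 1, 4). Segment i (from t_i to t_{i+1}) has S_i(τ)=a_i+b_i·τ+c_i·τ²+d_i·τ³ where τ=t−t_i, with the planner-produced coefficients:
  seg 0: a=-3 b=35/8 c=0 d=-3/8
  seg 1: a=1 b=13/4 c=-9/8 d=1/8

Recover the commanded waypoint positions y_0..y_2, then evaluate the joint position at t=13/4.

y_0 = S_0(0) = a_0 = -3
y_1 = S_1(0) = a_1 = 1
y_2 = S_1(3) = 4
t_q=13/4 is in segment 1 (τ=9/4); S_1(τ)=2069/512

y_0=-3 y_1=1 y_2=4
S(13/4) = 2069/512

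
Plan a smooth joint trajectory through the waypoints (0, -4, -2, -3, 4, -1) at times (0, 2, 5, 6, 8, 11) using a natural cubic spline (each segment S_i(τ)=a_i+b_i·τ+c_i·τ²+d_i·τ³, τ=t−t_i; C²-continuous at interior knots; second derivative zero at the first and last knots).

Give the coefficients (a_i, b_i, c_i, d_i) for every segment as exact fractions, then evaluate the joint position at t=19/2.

Δ: Δ0=-2, Δ1=2/3, Δ2=-1, Δ3=7/2, Δ4=-5/3
row 1: diag=10, rhs=16; c'=3/10, d'=8/5
row 2: denom=8−3·3/10=71/10; d'=(-10−3·8/5)/(71/10)=-148/71
row 3: denom=6−1·10/71=416/71; d'=(27−1·-148/71)/(416/71)=2065/416
row 4: denom=10−2·71/208=969/104; d'=(-31−2·2065/416)/(969/104)=-8513/1938
back: M4=-8513/1938
back: M3=2065/416−71/208·-8513/1938=6263/969
back: M2=-148/71−10/71·6263/969=-2902/969
back: M1=8/5−3/10·-2902/969=807/323
M: M0=0, M1=807/323, M2=-2902/969, M3=6263/969, M4=-8513/1938, M5=0
seg 0: a=0, c=M0/2=0, d=(M1−M0)/(6·2)=269/1292, b=Δ0−h0·(2M0+M1)/6=-915/323
seg 1: a=-4, c=M1/2=807/646, d=(M2−M1)/(6·3)=-5323/17442, b=Δ1−h1·(2M1+M2)/6=-108/323
seg 2: a=-2, c=M2/2=-1451/969, d=(M3−M2)/(6·1)=3055/1938, b=Δ2−h2·(2M2+M3)/6=-41/38
seg 3: a=-3, c=M3/2=6263/1938, d=(M4−M3)/(6·2)=-7013/7752, b=Δ3−h3·(2M3+M4)/6=635/969
seg 4: a=4, c=M4/2=-8513/3876, d=(M5−M4)/(6·3)=8513/34884, b=Δ4−h4·(2M4+M5)/6=1761/646
t_q=19/2 → seg 4, τ=3/2; S=4+1761/646·τ+-8513/3876·τ²+8513/34884·τ³=41043/10336

  seg 0: a=0 b=-915/323 c=0 d=269/1292
  seg 1: a=-4 b=-108/323 c=807/646 d=-5323/17442
  seg 2: a=-2 b=-41/38 c=-1451/969 d=3055/1938
  seg 3: a=-3 b=635/969 c=6263/1938 d=-7013/7752
  seg 4: a=4 b=1761/646 c=-8513/3876 d=8513/34884
S(19/2) = 41043/10336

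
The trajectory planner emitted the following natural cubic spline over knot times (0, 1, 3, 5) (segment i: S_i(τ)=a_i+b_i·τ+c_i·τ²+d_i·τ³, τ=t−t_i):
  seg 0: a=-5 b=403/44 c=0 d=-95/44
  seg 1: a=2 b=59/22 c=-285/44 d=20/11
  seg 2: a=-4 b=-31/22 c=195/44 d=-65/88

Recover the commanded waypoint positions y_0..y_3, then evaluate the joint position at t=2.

y_0=-5 y_1=2 y_2=-4 y_3=5
S(2) = 1/44

y_0 = S_0(0) = a_0 = -5
y_1 = S_1(0) = a_1 = 2
y_2 = S_2(0) = a_2 = -4
y_3 = S_2(2) = 5
t_q=2 is in segment 1 (τ=1); S_1(τ)=1/44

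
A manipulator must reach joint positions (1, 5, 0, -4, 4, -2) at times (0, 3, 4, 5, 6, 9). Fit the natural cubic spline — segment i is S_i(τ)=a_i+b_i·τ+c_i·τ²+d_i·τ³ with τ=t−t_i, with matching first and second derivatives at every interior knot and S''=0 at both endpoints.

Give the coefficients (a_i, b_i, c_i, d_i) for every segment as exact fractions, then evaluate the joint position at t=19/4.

Δ: Δ0=4/3, Δ1=-5, Δ2=-4, Δ3=8, Δ4=-2
row 1: diag=8, rhs=-38; c'=1/8, d'=-19/4
row 2: denom=4−1·1/8=31/8; d'=(6−1·-19/4)/(31/8)=86/31
row 3: denom=4−1·8/31=116/31; d'=(72−1·86/31)/(116/31)=37/2
row 4: denom=8−1·31/116=897/116; d'=(-60−1·37/2)/(897/116)=-9106/897
back: M4=-9106/897
back: M3=37/2−31/116·-9106/897=19028/897
back: M2=86/31−8/31·19028/897=-2422/897
back: M1=-19/4−1/8·-2422/897=-3958/897
M: M0=0, M1=-3958/897, M2=-2422/897, M3=19028/897, M4=-9106/897, M5=0
seg 0: a=1, c=M0/2=0, d=(M1−M0)/(6·3)=-1979/8073, b=Δ0−h0·(2M0+M1)/6=3175/897
seg 1: a=5, c=M1/2=-1979/897, d=(M2−M1)/(6·1)=256/897, b=Δ1−h1·(2M1+M2)/6=-2762/897
seg 2: a=0, c=M2/2=-1211/897, d=(M3−M2)/(6·1)=275/69, b=Δ2−h2·(2M2+M3)/6=-1984/299
seg 3: a=-4, c=M3/2=9514/897, d=(M4−M3)/(6·1)=-1563/299, b=Δ3−h3·(2M3+M4)/6=2351/897
seg 4: a=4, c=M4/2=-4553/897, d=(M5−M4)/(6·3)=4553/8073, b=Δ4−h4·(2M4+M5)/6=7312/897
t_q=19/4 → seg 2, τ=3/4; S=0+-1984/299·τ+-1211/897·τ²+275/69·τ³=-77589/19136

  seg 0: a=1 b=3175/897 c=0 d=-1979/8073
  seg 1: a=5 b=-2762/897 c=-1979/897 d=256/897
  seg 2: a=0 b=-1984/299 c=-1211/897 d=275/69
  seg 3: a=-4 b=2351/897 c=9514/897 d=-1563/299
  seg 4: a=4 b=7312/897 c=-4553/897 d=4553/8073
S(19/4) = -77589/19136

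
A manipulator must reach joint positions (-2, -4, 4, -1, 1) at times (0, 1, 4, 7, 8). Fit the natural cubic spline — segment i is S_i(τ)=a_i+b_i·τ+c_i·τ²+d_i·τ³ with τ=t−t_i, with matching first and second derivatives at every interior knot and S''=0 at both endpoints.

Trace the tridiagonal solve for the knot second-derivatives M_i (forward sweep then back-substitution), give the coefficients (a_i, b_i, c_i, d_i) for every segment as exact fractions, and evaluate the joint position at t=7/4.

  seg 0: a=-2 b=-597/208 c=0 d=181/208
  seg 1: a=-4 b=-27/104 c=543/208 d=-3061/5616
  seg 2: a=4 b=11/16 c=-179/78 d=2827/5616
  seg 3: a=-1 b=53/104 c=465/208 d=-155/208
S(7/4) = -39353/13312

Δ: Δ0=-2, Δ1=8/3, Δ2=-5/3, Δ3=2
row 1: diag=8, rhs=28; c'=3/8, d'=7/2
row 2: denom=12−3·3/8=87/8; d'=(-26−3·7/2)/(87/8)=-292/87
row 3: denom=8−3·8/29=208/29; d'=(22−3·-292/87)/(208/29)=465/104
back: M3=465/104
back: M2=-292/87−8/29·465/104=-179/39
back: M1=7/2−3/8·-179/39=543/104
M: M0=0, M1=543/104, M2=-179/39, M3=465/104, M4=0
seg 0: a=-2, c=M0/2=0, d=(M1−M0)/(6·1)=181/208, b=Δ0−h0·(2M0+M1)/6=-597/208
seg 1: a=-4, c=M1/2=543/208, d=(M2−M1)/(6·3)=-3061/5616, b=Δ1−h1·(2M1+M2)/6=-27/104
seg 2: a=4, c=M2/2=-179/78, d=(M3−M2)/(6·3)=2827/5616, b=Δ2−h2·(2M2+M3)/6=11/16
seg 3: a=-1, c=M3/2=465/208, d=(M4−M3)/(6·1)=-155/208, b=Δ3−h3·(2M3+M4)/6=53/104
t_q=7/4 → seg 1, τ=3/4; S=-4+-27/104·τ+543/208·τ²+-3061/5616·τ³=-39353/13312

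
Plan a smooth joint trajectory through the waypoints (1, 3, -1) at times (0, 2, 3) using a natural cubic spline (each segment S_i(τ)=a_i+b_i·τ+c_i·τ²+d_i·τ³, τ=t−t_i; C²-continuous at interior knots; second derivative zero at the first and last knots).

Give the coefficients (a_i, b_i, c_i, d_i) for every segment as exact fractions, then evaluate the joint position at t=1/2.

Δ: Δ0=1, Δ1=-4
row 1: diag=6, rhs=-30; c'=1/6, d'=-5
back: M1=-5
M: M0=0, M1=-5, M2=0
seg 0: a=1, c=M0/2=0, d=(M1−M0)/(6·2)=-5/12, b=Δ0−h0·(2M0+M1)/6=8/3
seg 1: a=3, c=M1/2=-5/2, d=(M2−M1)/(6·1)=5/6, b=Δ1−h1·(2M1+M2)/6=-7/3
t_q=1/2 → seg 0, τ=1/2; S=1+8/3·τ+0·τ²+-5/12·τ³=73/32

  seg 0: a=1 b=8/3 c=0 d=-5/12
  seg 1: a=3 b=-7/3 c=-5/2 d=5/6
S(1/2) = 73/32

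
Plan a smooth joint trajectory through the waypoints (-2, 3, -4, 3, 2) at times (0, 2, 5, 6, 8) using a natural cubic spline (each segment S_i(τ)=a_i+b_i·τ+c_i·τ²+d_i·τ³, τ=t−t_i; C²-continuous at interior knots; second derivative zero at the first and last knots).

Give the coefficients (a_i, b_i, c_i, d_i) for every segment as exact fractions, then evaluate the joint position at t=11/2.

  seg 0: a=-2 b=2813/624 c=0 d=-1253/2496
  seg 1: a=3 b=-473/312 c=-1253/416 d=263/288
  seg 2: a=-4 b=6325/1248 c=1083/208 d=-4087/1248
  seg 3: a=3 b=1765/312 c=-1921/416 d=1921/2496
S(11/2) = -1909/3328

Δ: Δ0=5/2, Δ1=-7/3, Δ2=7, Δ3=-1/2
row 1: diag=10, rhs=-29; c'=3/10, d'=-29/10
row 2: denom=8−3·3/10=71/10; d'=(56−3·-29/10)/(71/10)=647/71
row 3: denom=6−1·10/71=416/71; d'=(-45−1·647/71)/(416/71)=-1921/208
back: M3=-1921/208
back: M2=647/71−10/71·-1921/208=1083/104
back: M1=-29/10−3/10·1083/104=-1253/208
M: M0=0, M1=-1253/208, M2=1083/104, M3=-1921/208, M4=0
seg 0: a=-2, c=M0/2=0, d=(M1−M0)/(6·2)=-1253/2496, b=Δ0−h0·(2M0+M1)/6=2813/624
seg 1: a=3, c=M1/2=-1253/416, d=(M2−M1)/(6·3)=263/288, b=Δ1−h1·(2M1+M2)/6=-473/312
seg 2: a=-4, c=M2/2=1083/208, d=(M3−M2)/(6·1)=-4087/1248, b=Δ2−h2·(2M2+M3)/6=6325/1248
seg 3: a=3, c=M3/2=-1921/416, d=(M4−M3)/(6·2)=1921/2496, b=Δ3−h3·(2M3+M4)/6=1765/312
t_q=11/2 → seg 2, τ=1/2; S=-4+6325/1248·τ+1083/208·τ²+-4087/1248·τ³=-1909/3328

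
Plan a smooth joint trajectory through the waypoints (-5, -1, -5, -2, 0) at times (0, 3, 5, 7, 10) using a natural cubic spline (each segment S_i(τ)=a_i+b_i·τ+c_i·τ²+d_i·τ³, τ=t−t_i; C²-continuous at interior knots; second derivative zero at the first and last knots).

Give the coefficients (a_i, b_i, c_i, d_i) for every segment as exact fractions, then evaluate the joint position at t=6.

  seg 0: a=-5 b=97/36 c=0 d=-49/324
  seg 1: a=-1 b=-25/18 c=-49/36 d=19/36
  seg 2: a=-5 b=-1/2 c=65/36 d=-29/72
  seg 3: a=-2 b=17/9 c=-11/18 d=11/162
S(6) = -295/72

Δ: Δ0=4/3, Δ1=-2, Δ2=3/2, Δ3=2/3
row 1: diag=10, rhs=-20; c'=1/5, d'=-2
row 2: denom=8−2·1/5=38/5; d'=(21−2·-2)/(38/5)=125/38
row 3: denom=10−2·5/19=180/19; d'=(-5−2·125/38)/(180/19)=-11/9
back: M3=-11/9
back: M2=125/38−5/19·-11/9=65/18
back: M1=-2−1/5·65/18=-49/18
M: M0=0, M1=-49/18, M2=65/18, M3=-11/9, M4=0
seg 0: a=-5, c=M0/2=0, d=(M1−M0)/(6·3)=-49/324, b=Δ0−h0·(2M0+M1)/6=97/36
seg 1: a=-1, c=M1/2=-49/36, d=(M2−M1)/(6·2)=19/36, b=Δ1−h1·(2M1+M2)/6=-25/18
seg 2: a=-5, c=M2/2=65/36, d=(M3−M2)/(6·2)=-29/72, b=Δ2−h2·(2M2+M3)/6=-1/2
seg 3: a=-2, c=M3/2=-11/18, d=(M4−M3)/(6·3)=11/162, b=Δ3−h3·(2M3+M4)/6=17/9
t_q=6 → seg 2, τ=1; S=-5+-1/2·τ+65/36·τ²+-29/72·τ³=-295/72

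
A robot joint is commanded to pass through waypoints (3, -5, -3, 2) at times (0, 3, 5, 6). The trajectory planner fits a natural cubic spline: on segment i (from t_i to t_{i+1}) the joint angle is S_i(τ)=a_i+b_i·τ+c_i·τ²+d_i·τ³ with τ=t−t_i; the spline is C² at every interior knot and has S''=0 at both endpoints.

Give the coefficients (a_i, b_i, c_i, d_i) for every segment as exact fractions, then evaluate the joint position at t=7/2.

  seg 0: a=3 b=-41/12 c=0 d=1/12
  seg 1: a=-5 b=-7/6 c=3/4 d=1/6
  seg 2: a=-3 b=23/6 c=7/4 d=-7/12
S(7/2) = -43/8

Δ: Δ0=-8/3, Δ1=1, Δ2=5
row 1: diag=10, rhs=22; c'=1/5, d'=11/5
row 2: denom=6−2·1/5=28/5; d'=(24−2·11/5)/(28/5)=7/2
back: M2=7/2
back: M1=11/5−1/5·7/2=3/2
M: M0=0, M1=3/2, M2=7/2, M3=0
seg 0: a=3, c=M0/2=0, d=(M1−M0)/(6·3)=1/12, b=Δ0−h0·(2M0+M1)/6=-41/12
seg 1: a=-5, c=M1/2=3/4, d=(M2−M1)/(6·2)=1/6, b=Δ1−h1·(2M1+M2)/6=-7/6
seg 2: a=-3, c=M2/2=7/4, d=(M3−M2)/(6·1)=-7/12, b=Δ2−h2·(2M2+M3)/6=23/6
t_q=7/2 → seg 1, τ=1/2; S=-5+-7/6·τ+3/4·τ²+1/6·τ³=-43/8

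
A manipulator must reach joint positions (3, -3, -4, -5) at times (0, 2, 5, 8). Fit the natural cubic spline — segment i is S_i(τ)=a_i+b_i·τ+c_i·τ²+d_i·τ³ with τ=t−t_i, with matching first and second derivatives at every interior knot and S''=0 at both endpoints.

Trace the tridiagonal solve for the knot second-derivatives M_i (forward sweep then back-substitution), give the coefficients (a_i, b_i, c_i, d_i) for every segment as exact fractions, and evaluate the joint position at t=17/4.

Δ: Δ0=-3, Δ1=-1/3, Δ2=-1/3
row 1: diag=10, rhs=16; c'=3/10, d'=8/5
row 2: denom=12−3·3/10=111/10; d'=(0−3·8/5)/(111/10)=-16/37
back: M2=-16/37
back: M1=8/5−3/10·-16/37=64/37
M: M0=0, M1=64/37, M2=-16/37, M3=0
seg 0: a=3, c=M0/2=0, d=(M1−M0)/(6·2)=16/111, b=Δ0−h0·(2M0+M1)/6=-397/111
seg 1: a=-3, c=M1/2=32/37, d=(M2−M1)/(6·3)=-40/333, b=Δ1−h1·(2M1+M2)/6=-205/111
seg 2: a=-4, c=M2/2=-8/37, d=(M3−M2)/(6·3)=8/333, b=Δ2−h2·(2M2+M3)/6=11/111
t_q=17/4 → seg 1, τ=9/4; S=-3+-205/111·τ+32/37·τ²+-40/333·τ³=-1227/296

  seg 0: a=3 b=-397/111 c=0 d=16/111
  seg 1: a=-3 b=-205/111 c=32/37 d=-40/333
  seg 2: a=-4 b=11/111 c=-8/37 d=8/333
S(17/4) = -1227/296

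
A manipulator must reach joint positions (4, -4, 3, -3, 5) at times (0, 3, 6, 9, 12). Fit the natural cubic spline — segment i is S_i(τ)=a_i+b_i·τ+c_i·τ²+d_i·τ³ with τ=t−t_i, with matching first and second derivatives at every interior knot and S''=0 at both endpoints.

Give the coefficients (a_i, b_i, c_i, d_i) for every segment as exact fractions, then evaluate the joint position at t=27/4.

Δ: Δ0=-8/3, Δ1=7/3, Δ2=-2, Δ3=8/3
row 1: diag=12, rhs=30; c'=1/4, d'=5/2
row 2: denom=12−3·1/4=45/4; d'=(-26−3·5/2)/(45/4)=-134/45
row 3: denom=12−3·4/15=56/5; d'=(28−3·-134/45)/(56/5)=277/84
back: M3=277/84
back: M2=-134/45−4/15·277/84=-27/7
back: M1=5/2−1/4·-27/7=97/28
M: M0=0, M1=97/28, M2=-27/7, M3=277/84, M4=0
seg 0: a=4, c=M0/2=0, d=(M1−M0)/(6·3)=97/504, b=Δ0−h0·(2M0+M1)/6=-739/168
seg 1: a=-4, c=M1/2=97/56, d=(M2−M1)/(6·3)=-205/504, b=Δ1−h1·(2M1+M2)/6=67/84
seg 2: a=3, c=M2/2=-27/14, d=(M3−M2)/(6·3)=601/1512, b=Δ2−h2·(2M2+M3)/6=5/24
seg 3: a=-3, c=M3/2=277/168, d=(M4−M3)/(6·3)=-277/1512, b=Δ3−h3·(2M3+M4)/6=-53/84
t_q=27/4 → seg 2, τ=3/4; S=3+5/24·τ+-27/14·τ²+601/1512·τ³=8025/3584

  seg 0: a=4 b=-739/168 c=0 d=97/504
  seg 1: a=-4 b=67/84 c=97/56 d=-205/504
  seg 2: a=3 b=5/24 c=-27/14 d=601/1512
  seg 3: a=-3 b=-53/84 c=277/168 d=-277/1512
S(27/4) = 8025/3584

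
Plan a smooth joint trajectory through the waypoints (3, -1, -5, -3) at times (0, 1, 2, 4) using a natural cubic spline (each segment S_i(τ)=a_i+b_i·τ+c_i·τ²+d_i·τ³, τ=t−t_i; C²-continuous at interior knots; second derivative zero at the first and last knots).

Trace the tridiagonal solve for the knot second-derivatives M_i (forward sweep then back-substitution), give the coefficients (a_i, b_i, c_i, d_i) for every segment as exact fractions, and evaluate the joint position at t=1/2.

  seg 0: a=3 b=-87/23 c=0 d=-5/23
  seg 1: a=-1 b=-102/23 c=-15/23 d=25/23
  seg 2: a=-5 b=-57/23 c=60/23 d=-10/23
S(1/2) = 199/184

Δ: Δ0=-4, Δ1=-4, Δ2=1
row 1: diag=4, rhs=0; c'=1/4, d'=0
row 2: denom=6−1·1/4=23/4; d'=(30−1·0)/(23/4)=120/23
back: M2=120/23
back: M1=0−1/4·120/23=-30/23
M: M0=0, M1=-30/23, M2=120/23, M3=0
seg 0: a=3, c=M0/2=0, d=(M1−M0)/(6·1)=-5/23, b=Δ0−h0·(2M0+M1)/6=-87/23
seg 1: a=-1, c=M1/2=-15/23, d=(M2−M1)/(6·1)=25/23, b=Δ1−h1·(2M1+M2)/6=-102/23
seg 2: a=-5, c=M2/2=60/23, d=(M3−M2)/(6·2)=-10/23, b=Δ2−h2·(2M2+M3)/6=-57/23
t_q=1/2 → seg 0, τ=1/2; S=3+-87/23·τ+0·τ²+-5/23·τ³=199/184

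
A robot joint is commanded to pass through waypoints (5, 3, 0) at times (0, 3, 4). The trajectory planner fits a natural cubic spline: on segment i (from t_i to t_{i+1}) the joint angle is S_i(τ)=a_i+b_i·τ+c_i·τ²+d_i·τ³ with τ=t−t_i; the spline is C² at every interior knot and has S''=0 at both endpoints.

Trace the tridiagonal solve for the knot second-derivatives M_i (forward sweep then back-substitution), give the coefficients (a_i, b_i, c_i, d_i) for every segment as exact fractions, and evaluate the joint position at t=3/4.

  seg 0: a=5 b=5/24 c=0 d=-7/72
  seg 1: a=3 b=-29/12 c=-7/8 d=7/24
S(3/4) = 2619/512

Δ: Δ0=-2/3, Δ1=-3
row 1: diag=8, rhs=-14; c'=1/8, d'=-7/4
back: M1=-7/4
M: M0=0, M1=-7/4, M2=0
seg 0: a=5, c=M0/2=0, d=(M1−M0)/(6·3)=-7/72, b=Δ0−h0·(2M0+M1)/6=5/24
seg 1: a=3, c=M1/2=-7/8, d=(M2−M1)/(6·1)=7/24, b=Δ1−h1·(2M1+M2)/6=-29/12
t_q=3/4 → seg 0, τ=3/4; S=5+5/24·τ+0·τ²+-7/72·τ³=2619/512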